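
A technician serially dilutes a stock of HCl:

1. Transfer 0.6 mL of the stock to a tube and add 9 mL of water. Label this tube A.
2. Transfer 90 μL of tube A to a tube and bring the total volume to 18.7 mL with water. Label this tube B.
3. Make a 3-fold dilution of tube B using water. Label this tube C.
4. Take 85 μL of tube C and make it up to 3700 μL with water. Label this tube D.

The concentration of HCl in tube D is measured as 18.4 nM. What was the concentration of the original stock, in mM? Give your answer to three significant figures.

Step 1: 0.6 mL + 9 mL = 9.6 mL total → factor 9.6/0.6 = 16
Step 2: 90 μL brought to 18.7 mL → factor 18700/90 = 207.78
Step 3: 3-fold → factor 3
Step 4: 85 μL brought to 3700 μL → factor 3700/85 = 43.529
Overall dilution factor = 16 × 207.78 × 3 × 43.529 = 4.3413 × 10^5
Stock = 18.4 nM × 4.3413 × 10^5 = 7.988 × 10^6 nM = 7.99 mM

7.99 mM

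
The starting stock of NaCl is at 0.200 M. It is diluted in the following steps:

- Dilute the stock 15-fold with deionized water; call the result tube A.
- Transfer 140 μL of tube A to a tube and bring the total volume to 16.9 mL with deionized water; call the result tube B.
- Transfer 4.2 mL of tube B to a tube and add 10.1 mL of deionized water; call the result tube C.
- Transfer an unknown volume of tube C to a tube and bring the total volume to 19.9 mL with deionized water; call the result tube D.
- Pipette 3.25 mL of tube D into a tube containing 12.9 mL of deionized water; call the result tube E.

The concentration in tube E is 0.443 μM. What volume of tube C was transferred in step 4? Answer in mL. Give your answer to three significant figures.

Step 1: 15-fold → factor 15
Step 2: 140 μL brought to 16.9 mL → factor 16900/140 = 120.71
Step 3: 4.2 mL + 10.1 mL = 14.3 mL total → factor 14.3/4.2 = 3.4048
Step 4: v brought to 19.9 mL → factor = 19.9 mL/v
Step 5: 3.25 mL + 12.9 mL = 16.15 mL total → factor 16.15/3.25 = 4.9692
Product of known-step factors = 30636
Overall factor = 0.200 M / (0.443 μM) = 4.5147 × 10^5
Step-4 factor = 4.5147 × 10^5 / 30636 = 14.737
v = 19.9 mL / 14.737 = 1.35 mL

1.35 mL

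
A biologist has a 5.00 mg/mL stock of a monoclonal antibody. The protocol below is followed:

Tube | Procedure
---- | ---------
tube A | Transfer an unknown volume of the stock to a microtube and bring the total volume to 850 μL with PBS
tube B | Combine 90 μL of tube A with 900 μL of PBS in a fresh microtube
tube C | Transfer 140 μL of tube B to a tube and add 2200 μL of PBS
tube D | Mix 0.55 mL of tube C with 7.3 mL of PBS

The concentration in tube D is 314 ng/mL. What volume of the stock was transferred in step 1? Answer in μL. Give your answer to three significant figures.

140 μL

Step 1: v brought to 850 μL → factor = 850 μL/v
Step 2: 90 μL + 900 μL = 990 μL total → factor 990/90 = 11
Step 3: 140 μL + 2200 μL = 2340 μL total → factor 2340/140 = 16.714
Step 4: 0.55 mL + 7.3 mL = 7.85 mL total → factor 7.85/0.55 = 14.273
Product of known-step factors = 2624.1
Overall factor = 5.00 mg/mL / (314 ng/mL) = 15924
Step-1 factor = 15924 / 2624.1 = 6.0681
v = 850 μL / 6.0681 = 140 μL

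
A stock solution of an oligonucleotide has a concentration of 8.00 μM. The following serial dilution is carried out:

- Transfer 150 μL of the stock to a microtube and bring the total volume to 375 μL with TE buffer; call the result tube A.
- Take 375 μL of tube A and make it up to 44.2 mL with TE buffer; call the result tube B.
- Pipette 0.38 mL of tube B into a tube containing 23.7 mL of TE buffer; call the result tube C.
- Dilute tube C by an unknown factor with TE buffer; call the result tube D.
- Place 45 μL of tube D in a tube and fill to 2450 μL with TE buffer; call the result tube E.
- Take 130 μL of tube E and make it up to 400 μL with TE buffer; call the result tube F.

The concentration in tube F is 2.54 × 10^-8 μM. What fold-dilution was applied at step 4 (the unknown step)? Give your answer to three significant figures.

101-fold

Step 1: 150 μL brought to 375 μL → factor 375/150 = 2.5
Step 2: 375 μL brought to 44.2 mL → factor 44200/375 = 117.87
Step 3: 0.38 mL + 23.7 mL = 24.08 mL total → factor 24.08/0.38 = 63.368
Step 4: unknown factor x
Step 5: 45 μL brought to 2450 μL → factor 2450/45 = 54.444
Step 6: 130 μL brought to 400 μL → factor 400/130 = 3.0769
Product of known-step factors = 3.1281 × 10^6
Overall factor = 8.00 μM / (2.54 × 10^-8 μM) = 3.1496 × 10^8
x = 3.1496 × 10^8 / 3.1281 × 10^6 = 101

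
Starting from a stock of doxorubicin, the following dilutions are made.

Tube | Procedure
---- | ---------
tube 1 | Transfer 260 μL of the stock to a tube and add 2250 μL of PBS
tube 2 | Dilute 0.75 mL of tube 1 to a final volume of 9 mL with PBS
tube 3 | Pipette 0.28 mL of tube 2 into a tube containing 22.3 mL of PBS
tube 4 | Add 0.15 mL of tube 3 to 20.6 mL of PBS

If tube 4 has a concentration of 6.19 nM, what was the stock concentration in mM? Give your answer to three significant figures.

Step 1: 260 μL + 2250 μL = 2510 μL total → factor 2510/260 = 9.6538
Step 2: 0.75 mL brought to 9 mL → factor 9/0.75 = 12
Step 3: 0.28 mL + 22.3 mL = 22.58 mL total → factor 22.58/0.28 = 80.643
Step 4: 0.15 mL + 20.6 mL = 20.75 mL total → factor 20.75/0.15 = 138.33
Overall dilution factor = 9.6538 × 12 × 80.643 × 138.33 = 1.2923 × 10^6
Stock = 6.19 nM × 1.2923 × 10^6 = 8.000 × 10^6 nM = 8.00 mM

8.00 mM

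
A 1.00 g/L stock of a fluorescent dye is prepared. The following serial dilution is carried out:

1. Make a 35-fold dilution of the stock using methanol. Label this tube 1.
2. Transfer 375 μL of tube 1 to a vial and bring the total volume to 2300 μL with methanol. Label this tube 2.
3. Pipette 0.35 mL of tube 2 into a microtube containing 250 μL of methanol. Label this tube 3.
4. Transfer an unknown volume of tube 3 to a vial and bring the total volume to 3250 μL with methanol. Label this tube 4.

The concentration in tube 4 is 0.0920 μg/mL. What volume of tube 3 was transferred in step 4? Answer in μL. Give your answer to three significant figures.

Step 1: 35-fold → factor 35
Step 2: 375 μL brought to 2300 μL → factor 2300/375 = 6.1333
Step 3: 0.35 mL + 250 μL = 0.6 mL total → factor 0.6/0.35 = 1.7143
Step 4: v brought to 3250 μL → factor = 3250 μL/v
Product of known-step factors = 368
Overall factor = 1.00 g/L / (0.0920 μg/mL) = 10870
Step-4 factor = 10870 / 368 = 29.537
v = 3250 μL / 29.537 = 110 μL

110 μL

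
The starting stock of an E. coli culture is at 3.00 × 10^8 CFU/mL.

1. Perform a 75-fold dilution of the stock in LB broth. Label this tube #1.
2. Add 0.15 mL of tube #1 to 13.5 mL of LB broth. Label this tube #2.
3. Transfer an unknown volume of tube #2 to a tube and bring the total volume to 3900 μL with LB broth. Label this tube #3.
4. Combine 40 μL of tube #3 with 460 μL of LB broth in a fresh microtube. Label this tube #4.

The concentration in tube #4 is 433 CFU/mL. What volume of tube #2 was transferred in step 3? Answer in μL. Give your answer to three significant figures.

Step 1: 75-fold → factor 75
Step 2: 0.15 mL + 13.5 mL = 13.65 mL total → factor 13.65/0.15 = 91
Step 3: v brought to 3900 μL → factor = 3900 μL/v
Step 4: 40 μL + 460 μL = 500 μL total → factor 500/40 = 12.5
Product of known-step factors = 85312
Overall factor = 3.00 × 10^8 CFU/mL / (433 CFU/mL) = 6.9284 × 10^5
Step-3 factor = 6.9284 × 10^5 / 85312 = 8.1212
v = 3900 μL / 8.1212 = 480 μL

480 μL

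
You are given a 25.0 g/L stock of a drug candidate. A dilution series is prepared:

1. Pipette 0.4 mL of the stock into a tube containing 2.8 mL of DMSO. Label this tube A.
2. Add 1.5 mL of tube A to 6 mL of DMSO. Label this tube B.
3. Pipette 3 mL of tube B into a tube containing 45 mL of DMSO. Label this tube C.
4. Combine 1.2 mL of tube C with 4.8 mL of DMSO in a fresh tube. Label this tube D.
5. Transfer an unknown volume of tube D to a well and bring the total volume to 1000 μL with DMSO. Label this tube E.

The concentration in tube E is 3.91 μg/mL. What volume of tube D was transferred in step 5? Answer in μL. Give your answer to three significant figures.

500 μL

Step 1: 0.4 mL + 2.8 mL = 3.2 mL total → factor 3.2/0.4 = 8
Step 2: 1.5 mL + 6 mL = 7.5 mL total → factor 7.5/1.5 = 5
Step 3: 3 mL + 45 mL = 48 mL total → factor 48/3 = 16
Step 4: 1.2 mL + 4.8 mL = 6 mL total → factor 6/1.2 = 5
Step 5: v brought to 1000 μL → factor = 1000 μL/v
Product of known-step factors = 3200
Overall factor = 25.0 g/L / (3.91 μg/mL) = 6393.9
Step-5 factor = 6393.9 / 3200 = 1.9981
v = 1000 μL / 1.9981 = 500 μL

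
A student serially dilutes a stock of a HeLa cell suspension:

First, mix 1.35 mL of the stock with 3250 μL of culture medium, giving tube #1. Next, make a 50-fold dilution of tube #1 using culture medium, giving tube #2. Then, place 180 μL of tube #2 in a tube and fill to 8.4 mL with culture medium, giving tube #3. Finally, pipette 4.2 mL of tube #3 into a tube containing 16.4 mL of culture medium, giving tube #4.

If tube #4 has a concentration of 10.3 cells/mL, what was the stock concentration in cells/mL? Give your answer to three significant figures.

Step 1: 1.35 mL + 3250 μL = 4.6 mL total → factor 4.6/1.35 = 3.4074
Step 2: 50-fold → factor 50
Step 3: 180 μL brought to 8.4 mL → factor 8400/180 = 46.667
Step 4: 4.2 mL + 16.4 mL = 20.6 mL total → factor 20.6/4.2 = 4.9048
Overall dilution factor = 3.4074 × 50 × 46.667 × 4.9048 = 38996
Stock = 10.3 cells/mL × 38996 = 4.02 × 10^5 cells/mL

4.02 × 10^5 cells/mL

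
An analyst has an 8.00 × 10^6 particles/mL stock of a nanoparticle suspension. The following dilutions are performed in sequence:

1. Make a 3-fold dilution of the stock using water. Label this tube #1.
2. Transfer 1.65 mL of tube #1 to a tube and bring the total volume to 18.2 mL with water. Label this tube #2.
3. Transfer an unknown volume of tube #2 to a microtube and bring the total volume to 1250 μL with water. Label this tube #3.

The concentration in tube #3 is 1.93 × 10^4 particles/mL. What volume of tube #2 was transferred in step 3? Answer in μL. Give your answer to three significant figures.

Step 1: 3-fold → factor 3
Step 2: 1.65 mL brought to 18.2 mL → factor 18.2/1.65 = 11.03
Step 3: v brought to 1250 μL → factor = 1250 μL/v
Product of known-step factors = 33.091
Overall factor = 8.00 × 10^6 particles/mL / (1.93 × 10^4 particles/mL) = 414.51
Step-3 factor = 414.51 / 33.091 = 12.526
v = 1250 μL / 12.526 = 99.8 μL

99.8 μL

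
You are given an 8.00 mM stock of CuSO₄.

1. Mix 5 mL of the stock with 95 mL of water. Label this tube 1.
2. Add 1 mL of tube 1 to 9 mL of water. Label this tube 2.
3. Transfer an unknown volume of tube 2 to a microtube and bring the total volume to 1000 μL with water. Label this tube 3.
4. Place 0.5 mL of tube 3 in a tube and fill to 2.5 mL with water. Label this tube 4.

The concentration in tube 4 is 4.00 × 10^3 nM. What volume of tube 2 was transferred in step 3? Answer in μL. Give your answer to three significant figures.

Step 1: 5 mL + 95 mL = 100 mL total → factor 100/5 = 20
Step 2: 1 mL + 9 mL = 10 mL total → factor 10/1 = 10
Step 3: v brought to 1000 μL → factor = 1000 μL/v
Step 4: 0.5 mL brought to 2.5 mL → factor 2.5/0.5 = 5
Product of known-step factors = 1000
Overall factor = 8.00 mM / (4.00 × 10^3 nM) = 2000
Step-3 factor = 2000 / 1000 = 2
v = 1000 μL / 2 = 500 μL

500 μL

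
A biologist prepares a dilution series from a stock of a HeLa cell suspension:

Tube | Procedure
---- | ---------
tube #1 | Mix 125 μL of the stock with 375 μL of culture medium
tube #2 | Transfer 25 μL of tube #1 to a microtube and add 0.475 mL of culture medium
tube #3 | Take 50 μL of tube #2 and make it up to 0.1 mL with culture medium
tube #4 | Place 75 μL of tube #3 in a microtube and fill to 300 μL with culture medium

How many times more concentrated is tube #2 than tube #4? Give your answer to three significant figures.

8.00

Step 1: 125 μL + 375 μL = 500 μL total → factor 500/125 = 4
Step 2: 25 μL + 0.475 mL = 500 μL total → factor 500/25 = 20
Step 3: 50 μL brought to 0.1 mL → factor 100/50 = 2
Step 4: 75 μL brought to 300 μL → factor 300/75 = 4
Dilution factor to tube #2 = 80; to tube #4 = 640
[tube #2]/[tube #4] = (factor to tube #4)/(factor to tube #2) = 640/80 = 8.00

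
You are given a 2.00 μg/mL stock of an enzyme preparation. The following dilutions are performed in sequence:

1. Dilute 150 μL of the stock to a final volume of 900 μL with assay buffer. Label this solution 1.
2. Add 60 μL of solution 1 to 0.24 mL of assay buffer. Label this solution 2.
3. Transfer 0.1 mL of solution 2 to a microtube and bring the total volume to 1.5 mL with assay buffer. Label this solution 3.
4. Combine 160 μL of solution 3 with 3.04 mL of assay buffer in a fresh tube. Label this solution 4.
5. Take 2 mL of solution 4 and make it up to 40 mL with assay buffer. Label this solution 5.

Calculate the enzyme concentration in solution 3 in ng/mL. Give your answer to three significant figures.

4.44 ng/mL

Step 1: 150 μL brought to 900 μL → factor 900/150 = 6
Step 2: 60 μL + 0.24 mL = 300 μL total → factor 300/60 = 5
Step 3: 0.1 mL brought to 1.5 mL → factor 1.5/0.1 = 15
Dilution factor through solution 3 = 6 × 5 × 15 = 450
[solution 3] = 2.00 μg/mL / 450 = 0.004444 μg/mL = 4.44 ng/mL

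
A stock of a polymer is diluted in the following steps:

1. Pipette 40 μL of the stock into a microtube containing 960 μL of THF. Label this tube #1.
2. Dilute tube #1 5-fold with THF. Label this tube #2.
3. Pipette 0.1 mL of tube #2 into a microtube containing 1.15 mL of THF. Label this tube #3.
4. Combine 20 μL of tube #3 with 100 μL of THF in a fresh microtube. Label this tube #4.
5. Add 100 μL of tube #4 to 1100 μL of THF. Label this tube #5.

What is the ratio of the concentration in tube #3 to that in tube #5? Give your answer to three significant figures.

72.0

Step 1: 40 μL + 960 μL = 1000 μL total → factor 1000/40 = 25
Step 2: 5-fold → factor 5
Step 3: 0.1 mL + 1.15 mL = 1.25 mL total → factor 1.25/0.1 = 12.5
Step 4: 20 μL + 100 μL = 120 μL total → factor 120/20 = 6
Step 5: 100 μL + 1100 μL = 1200 μL total → factor 1200/100 = 12
Dilution factor to tube #3 = 1562.5; to tube #5 = 1.125 × 10^5
[tube #3]/[tube #5] = (factor to tube #5)/(factor to tube #3) = 1.125 × 10^5/1562.5 = 72.0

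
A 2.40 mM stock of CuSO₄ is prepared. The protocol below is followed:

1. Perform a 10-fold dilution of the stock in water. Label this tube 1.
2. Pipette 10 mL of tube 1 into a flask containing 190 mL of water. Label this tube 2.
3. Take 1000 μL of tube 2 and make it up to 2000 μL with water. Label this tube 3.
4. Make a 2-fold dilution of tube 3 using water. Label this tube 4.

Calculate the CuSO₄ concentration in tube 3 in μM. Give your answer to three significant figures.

6.00 μM

Step 1: 10-fold → factor 10
Step 2: 10 mL + 190 mL = 200 mL total → factor 200/10 = 20
Step 3: 1000 μL brought to 2000 μL → factor 2000/1000 = 2
Dilution factor through tube 3 = 10 × 20 × 2 = 400
[tube 3] = 2.40 mM / 400 = 0.006000 mM = 6.00 μM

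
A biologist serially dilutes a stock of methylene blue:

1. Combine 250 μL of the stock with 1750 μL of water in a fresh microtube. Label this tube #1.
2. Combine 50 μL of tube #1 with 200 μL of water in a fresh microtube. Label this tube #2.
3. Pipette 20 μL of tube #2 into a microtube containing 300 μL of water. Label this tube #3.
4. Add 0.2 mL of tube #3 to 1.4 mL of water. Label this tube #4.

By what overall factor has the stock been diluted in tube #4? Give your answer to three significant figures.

5.12 × 10^3

Step 1: 250 μL + 1750 μL = 2000 μL total → factor 2000/250 = 8
Step 2: 50 μL + 200 μL = 250 μL total → factor 250/50 = 5
Step 3: 20 μL + 300 μL = 320 μL total → factor 320/20 = 16
Step 4: 0.2 mL + 1.4 mL = 1.6 mL total → factor 1.6/0.2 = 8
Overall dilution factor = 8 × 5 × 16 × 8 = 5120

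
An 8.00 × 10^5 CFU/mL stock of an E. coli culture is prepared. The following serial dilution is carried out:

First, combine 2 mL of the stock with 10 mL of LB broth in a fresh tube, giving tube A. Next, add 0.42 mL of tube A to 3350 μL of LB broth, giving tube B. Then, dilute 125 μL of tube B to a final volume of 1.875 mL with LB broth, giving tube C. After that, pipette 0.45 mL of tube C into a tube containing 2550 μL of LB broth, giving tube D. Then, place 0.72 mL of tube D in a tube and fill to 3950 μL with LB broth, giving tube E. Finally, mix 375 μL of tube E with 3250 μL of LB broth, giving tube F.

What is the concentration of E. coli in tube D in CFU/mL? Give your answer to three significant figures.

149 CFU/mL

Step 1: 2 mL + 10 mL = 12 mL total → factor 12/2 = 6
Step 2: 0.42 mL + 3350 μL = 3.77 mL total → factor 3.77/0.42 = 8.9762
Step 3: 125 μL brought to 1.875 mL → factor 1875/125 = 15
Step 4: 0.45 mL + 2550 μL = 3 mL total → factor 3/0.45 = 6.6667
Dilution factor through tube D = 6 × 8.9762 × 15 × 6.6667 = 5385.7
[tube D] = 8.00 × 10^5 CFU/mL / 5385.7 = 149 CFU/mL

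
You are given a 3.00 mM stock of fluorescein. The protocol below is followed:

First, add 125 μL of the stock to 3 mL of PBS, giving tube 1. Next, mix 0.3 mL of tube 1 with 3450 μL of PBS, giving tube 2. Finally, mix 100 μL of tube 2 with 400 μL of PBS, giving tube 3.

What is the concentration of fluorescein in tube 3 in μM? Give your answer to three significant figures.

1.92 μM

Step 1: 125 μL + 3 mL = 3125 μL total → factor 3125/125 = 25
Step 2: 0.3 mL + 3450 μL = 3.75 mL total → factor 3.75/0.3 = 12.5
Step 3: 100 μL + 400 μL = 500 μL total → factor 500/100 = 5
Dilution factor through tube 3 = 25 × 12.5 × 5 = 1562.5
[tube 3] = 3.00 mM / 1562.5 = 0.001920 mM = 1.92 μM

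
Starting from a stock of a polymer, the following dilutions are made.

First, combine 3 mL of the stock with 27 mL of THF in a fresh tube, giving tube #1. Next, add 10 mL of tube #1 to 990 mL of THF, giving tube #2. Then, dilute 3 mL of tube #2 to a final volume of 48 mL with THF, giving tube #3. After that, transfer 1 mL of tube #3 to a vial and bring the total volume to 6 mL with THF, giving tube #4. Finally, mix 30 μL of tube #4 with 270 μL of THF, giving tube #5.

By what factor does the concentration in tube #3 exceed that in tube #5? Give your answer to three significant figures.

Step 1: 3 mL + 27 mL = 30 mL total → factor 30/3 = 10
Step 2: 10 mL + 990 mL = 1000 mL total → factor 1000/10 = 100
Step 3: 3 mL brought to 48 mL → factor 48/3 = 16
Step 4: 1 mL brought to 6 mL → factor 6/1 = 6
Step 5: 30 μL + 270 μL = 300 μL total → factor 300/30 = 10
Dilution factor to tube #3 = 16000; to tube #5 = 9.6 × 10^5
[tube #3]/[tube #5] = (factor to tube #5)/(factor to tube #3) = 9.6 × 10^5/16000 = 60.0

60.0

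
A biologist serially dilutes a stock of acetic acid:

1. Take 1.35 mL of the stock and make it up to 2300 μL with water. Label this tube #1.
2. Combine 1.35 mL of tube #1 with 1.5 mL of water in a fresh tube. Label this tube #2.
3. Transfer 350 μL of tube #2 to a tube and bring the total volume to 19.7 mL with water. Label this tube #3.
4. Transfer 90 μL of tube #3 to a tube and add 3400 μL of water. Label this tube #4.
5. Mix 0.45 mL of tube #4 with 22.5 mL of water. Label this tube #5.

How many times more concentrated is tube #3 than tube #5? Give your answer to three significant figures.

1.98 × 10^3

Step 1: 1.35 mL brought to 2300 μL → factor 2.3/1.35 = 1.7037
Step 2: 1.35 mL + 1.5 mL = 2.85 mL total → factor 2.85/1.35 = 2.1111
Step 3: 350 μL brought to 19.7 mL → factor 19700/350 = 56.286
Step 4: 90 μL + 3400 μL = 3490 μL total → factor 3490/90 = 38.778
Step 5: 0.45 mL + 22.5 mL = 22.95 mL total → factor 22.95/0.45 = 51
Dilution factor to tube #3 = 202.44; to tube #5 = 4.0037 × 10^5
[tube #3]/[tube #5] = (factor to tube #5)/(factor to tube #3) = 4.0037 × 10^5/202.44 = 1.98 × 10^3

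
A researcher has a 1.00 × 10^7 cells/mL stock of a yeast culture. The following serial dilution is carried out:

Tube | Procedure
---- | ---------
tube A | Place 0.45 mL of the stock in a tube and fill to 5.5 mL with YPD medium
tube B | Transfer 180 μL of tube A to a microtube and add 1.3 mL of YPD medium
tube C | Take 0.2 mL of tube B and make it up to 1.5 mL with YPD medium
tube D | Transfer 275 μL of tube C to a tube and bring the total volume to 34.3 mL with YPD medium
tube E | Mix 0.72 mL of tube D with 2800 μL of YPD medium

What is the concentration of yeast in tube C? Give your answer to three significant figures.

1.33 × 10^4 cells/mL

Step 1: 0.45 mL brought to 5.5 mL → factor 5.5/0.45 = 12.222
Step 2: 180 μL + 1.3 mL = 1480 μL total → factor 1480/180 = 8.2222
Step 3: 0.2 mL brought to 1.5 mL → factor 1.5/0.2 = 7.5
Dilution factor through tube C = 12.222 × 8.2222 × 7.5 = 753.7
[tube C] = 1.00 × 10^7 cells/mL / 753.7 = 1.33 × 10^4 cells/mL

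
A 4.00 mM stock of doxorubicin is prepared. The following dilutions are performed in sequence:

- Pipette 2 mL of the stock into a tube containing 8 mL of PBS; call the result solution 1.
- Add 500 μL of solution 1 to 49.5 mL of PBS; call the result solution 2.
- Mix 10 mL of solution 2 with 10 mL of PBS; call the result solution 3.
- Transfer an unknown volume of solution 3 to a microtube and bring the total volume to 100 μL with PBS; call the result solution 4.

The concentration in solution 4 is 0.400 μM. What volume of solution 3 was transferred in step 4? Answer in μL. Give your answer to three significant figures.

Step 1: 2 mL + 8 mL = 10 mL total → factor 10/2 = 5
Step 2: 500 μL + 49.5 mL = 50000 μL total → factor 50000/500 = 100
Step 3: 10 mL + 10 mL = 20 mL total → factor 20/10 = 2
Step 4: v brought to 100 μL → factor = 100 μL/v
Product of known-step factors = 1000
Overall factor = 4.00 mM / (0.400 μM) = 10000
Step-4 factor = 10000 / 1000 = 10
v = 100 μL / 10 = 10.0 μL

10.0 μL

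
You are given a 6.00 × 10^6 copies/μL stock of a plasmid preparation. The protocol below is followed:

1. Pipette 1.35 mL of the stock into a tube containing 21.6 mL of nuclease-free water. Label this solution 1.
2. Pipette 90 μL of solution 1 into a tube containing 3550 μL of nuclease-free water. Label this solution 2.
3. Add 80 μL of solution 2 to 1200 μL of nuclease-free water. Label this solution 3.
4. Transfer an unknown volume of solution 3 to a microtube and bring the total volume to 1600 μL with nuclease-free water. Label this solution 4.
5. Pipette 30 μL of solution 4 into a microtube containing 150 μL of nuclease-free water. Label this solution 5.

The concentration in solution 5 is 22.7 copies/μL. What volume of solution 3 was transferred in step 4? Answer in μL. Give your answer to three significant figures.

Step 1: 1.35 mL + 21.6 mL = 22.95 mL total → factor 22.95/1.35 = 17
Step 2: 90 μL + 3550 μL = 3640 μL total → factor 3640/90 = 40.444
Step 3: 80 μL + 1200 μL = 1280 μL total → factor 1280/80 = 16
Step 4: v brought to 1600 μL → factor = 1600 μL/v
Step 5: 30 μL + 150 μL = 180 μL total → factor 180/30 = 6
Product of known-step factors = 66005
Overall factor = 6.00 × 10^6 copies/μL / (22.7 copies/μL) = 2.6432 × 10^5
Step-4 factor = 2.6432 × 10^5 / 66005 = 4.0045
v = 1600 μL / 4.0045 = 400 μL

400 μL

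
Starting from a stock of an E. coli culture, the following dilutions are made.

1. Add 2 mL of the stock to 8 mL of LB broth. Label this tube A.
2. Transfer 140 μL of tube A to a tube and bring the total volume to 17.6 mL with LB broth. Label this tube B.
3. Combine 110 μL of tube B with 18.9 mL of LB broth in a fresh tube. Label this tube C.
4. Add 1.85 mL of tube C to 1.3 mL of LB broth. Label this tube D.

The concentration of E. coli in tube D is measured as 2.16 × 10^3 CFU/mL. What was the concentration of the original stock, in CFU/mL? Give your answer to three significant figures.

4.00 × 10^8 CFU/mL

Step 1: 2 mL + 8 mL = 10 mL total → factor 10/2 = 5
Step 2: 140 μL brought to 17.6 mL → factor 17600/140 = 125.71
Step 3: 110 μL + 18.9 mL = 19010 μL total → factor 19010/110 = 172.82
Step 4: 1.85 mL + 1.3 mL = 3.15 mL total → factor 3.15/1.85 = 1.7027
Overall dilution factor = 5 × 125.71 × 172.82 × 1.7027 = 1.8496 × 10^5
Stock = 2.16 × 10^3 CFU/mL × 1.8496 × 10^5 = 4.00 × 10^8 CFU/mL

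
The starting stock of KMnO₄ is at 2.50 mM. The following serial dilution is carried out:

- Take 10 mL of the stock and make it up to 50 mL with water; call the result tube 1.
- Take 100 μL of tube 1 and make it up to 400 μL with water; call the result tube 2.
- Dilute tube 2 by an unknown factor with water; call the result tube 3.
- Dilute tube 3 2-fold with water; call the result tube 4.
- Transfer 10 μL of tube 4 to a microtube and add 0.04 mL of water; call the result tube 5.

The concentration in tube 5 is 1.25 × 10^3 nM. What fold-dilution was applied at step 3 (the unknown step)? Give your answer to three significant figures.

10.0-fold

Step 1: 10 mL brought to 50 mL → factor 50/10 = 5
Step 2: 100 μL brought to 400 μL → factor 400/100 = 4
Step 3: unknown factor x
Step 4: 2-fold → factor 2
Step 5: 10 μL + 0.04 mL = 50 μL total → factor 50/10 = 5
Product of known-step factors = 200
Overall factor = 2.50 mM / (1.25 × 10^3 nM) = 2000
x = 2000 / 200 = 10.0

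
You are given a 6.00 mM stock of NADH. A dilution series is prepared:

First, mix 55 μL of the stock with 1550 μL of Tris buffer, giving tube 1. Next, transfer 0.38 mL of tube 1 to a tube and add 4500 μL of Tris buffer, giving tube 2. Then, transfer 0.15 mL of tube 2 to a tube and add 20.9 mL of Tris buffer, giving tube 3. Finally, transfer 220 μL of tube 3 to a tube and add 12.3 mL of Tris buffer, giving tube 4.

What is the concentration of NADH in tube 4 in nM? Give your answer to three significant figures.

2.00 nM

Step 1: 55 μL + 1550 μL = 1605 μL total → factor 1605/55 = 29.182
Step 2: 0.38 mL + 4500 μL = 4.88 mL total → factor 4.88/0.38 = 12.842
Step 3: 0.15 mL + 20.9 mL = 21.05 mL total → factor 21.05/0.15 = 140.33
Step 4: 220 μL + 12.3 mL = 12520 μL total → factor 12520/220 = 56.909
Overall dilution factor = 29.182 × 12.842 × 140.33 × 56.909 = 2.9929 × 10^6
Final = 6.00 mM / 2.9929 × 10^6 = 2.005 × 10^-6 mM = 2.00 nM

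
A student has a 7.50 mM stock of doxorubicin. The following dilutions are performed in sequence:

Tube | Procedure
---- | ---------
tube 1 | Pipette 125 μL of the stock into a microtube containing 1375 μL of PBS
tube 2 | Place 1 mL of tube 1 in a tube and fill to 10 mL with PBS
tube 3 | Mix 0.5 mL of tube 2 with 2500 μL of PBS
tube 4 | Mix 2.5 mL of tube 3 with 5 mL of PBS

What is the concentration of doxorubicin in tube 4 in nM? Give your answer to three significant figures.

3.47 × 10^3 nM

Step 1: 125 μL + 1375 μL = 1500 μL total → factor 1500/125 = 12
Step 2: 1 mL brought to 10 mL → factor 10/1 = 10
Step 3: 0.5 mL + 2500 μL = 3 mL total → factor 3/0.5 = 6
Step 4: 2.5 mL + 5 mL = 7.5 mL total → factor 7.5/2.5 = 3
Overall dilution factor = 12 × 10 × 6 × 3 = 2160
Final = 7.50 mM / 2160 = 0.003472 mM = 3.47 × 10^3 nM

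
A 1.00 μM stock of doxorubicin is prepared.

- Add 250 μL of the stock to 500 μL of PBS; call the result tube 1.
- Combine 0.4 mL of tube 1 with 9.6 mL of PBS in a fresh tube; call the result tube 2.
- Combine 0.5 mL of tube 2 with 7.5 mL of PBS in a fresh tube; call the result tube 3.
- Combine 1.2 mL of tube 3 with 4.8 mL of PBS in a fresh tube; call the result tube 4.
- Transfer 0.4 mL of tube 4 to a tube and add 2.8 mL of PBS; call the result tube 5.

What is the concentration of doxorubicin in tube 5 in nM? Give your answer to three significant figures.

0.0208 nM

Step 1: 250 μL + 500 μL = 750 μL total → factor 750/250 = 3
Step 2: 0.4 mL + 9.6 mL = 10 mL total → factor 10/0.4 = 25
Step 3: 0.5 mL + 7.5 mL = 8 mL total → factor 8/0.5 = 16
Step 4: 1.2 mL + 4.8 mL = 6 mL total → factor 6/1.2 = 5
Step 5: 0.4 mL + 2.8 mL = 3.2 mL total → factor 3.2/0.4 = 8
Overall dilution factor = 3 × 25 × 16 × 5 × 8 = 48000
Final = 1.00 μM / 48000 = 2.083 × 10^-5 μM = 0.0208 nM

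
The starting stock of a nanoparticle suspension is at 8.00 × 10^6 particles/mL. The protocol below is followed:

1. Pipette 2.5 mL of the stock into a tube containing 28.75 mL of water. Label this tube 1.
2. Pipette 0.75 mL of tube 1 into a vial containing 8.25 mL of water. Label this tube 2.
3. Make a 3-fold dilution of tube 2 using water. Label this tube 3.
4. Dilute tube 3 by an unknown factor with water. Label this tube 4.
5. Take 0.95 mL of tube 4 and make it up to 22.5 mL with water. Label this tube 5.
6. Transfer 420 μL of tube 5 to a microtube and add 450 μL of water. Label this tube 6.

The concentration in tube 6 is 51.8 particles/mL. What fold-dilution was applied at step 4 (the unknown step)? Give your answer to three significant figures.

7.00-fold

Step 1: 2.5 mL + 28.75 mL = 31.25 mL total → factor 31.25/2.5 = 12.5
Step 2: 0.75 mL + 8.25 mL = 9 mL total → factor 9/0.75 = 12
Step 3: 3-fold → factor 3
Step 4: unknown factor x
Step 5: 0.95 mL brought to 22.5 mL → factor 22.5/0.95 = 23.684
Step 6: 420 μL + 450 μL = 870 μL total → factor 870/420 = 2.0714
Product of known-step factors = 22077
Overall factor = 8.00 × 10^6 particles/mL / (51.8 particles/mL) = 1.5444 × 10^5
x = 1.5444 × 10^5 / 22077 = 7.00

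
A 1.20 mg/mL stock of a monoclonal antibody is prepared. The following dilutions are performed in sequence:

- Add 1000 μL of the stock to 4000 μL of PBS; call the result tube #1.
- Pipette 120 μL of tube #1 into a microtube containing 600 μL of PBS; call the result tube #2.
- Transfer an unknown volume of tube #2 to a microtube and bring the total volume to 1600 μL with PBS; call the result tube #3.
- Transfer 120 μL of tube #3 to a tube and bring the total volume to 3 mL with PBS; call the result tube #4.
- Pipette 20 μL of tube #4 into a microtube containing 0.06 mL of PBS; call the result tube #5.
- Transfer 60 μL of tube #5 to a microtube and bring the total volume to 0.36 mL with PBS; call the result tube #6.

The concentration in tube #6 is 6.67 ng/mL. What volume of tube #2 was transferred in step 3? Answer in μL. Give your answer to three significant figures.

Step 1: 1000 μL + 4000 μL = 5000 μL total → factor 5000/1000 = 5
Step 2: 120 μL + 600 μL = 720 μL total → factor 720/120 = 6
Step 3: v brought to 1600 μL → factor = 1600 μL/v
Step 4: 120 μL brought to 3 mL → factor 3000/120 = 25
Step 5: 20 μL + 0.06 mL = 80 μL total → factor 80/20 = 4
Step 6: 60 μL brought to 0.36 mL → factor 360/60 = 6
Product of known-step factors = 18000
Overall factor = 1.20 mg/mL / (6.67 ng/mL) = 1.7991 × 10^5
Step-3 factor = 1.7991 × 10^5 / 18000 = 9.995
v = 1600 μL / 9.995 = 160 μL

160 μL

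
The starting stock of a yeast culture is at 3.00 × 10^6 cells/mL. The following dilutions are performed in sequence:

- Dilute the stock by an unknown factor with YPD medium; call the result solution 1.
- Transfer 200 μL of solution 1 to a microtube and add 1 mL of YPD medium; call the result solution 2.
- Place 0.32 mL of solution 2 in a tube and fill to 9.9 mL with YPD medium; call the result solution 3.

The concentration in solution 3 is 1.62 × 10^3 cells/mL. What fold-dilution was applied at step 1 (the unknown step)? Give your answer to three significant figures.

Step 1: unknown factor x
Step 2: 200 μL + 1 mL = 1200 μL total → factor 1200/200 = 6
Step 3: 0.32 mL brought to 9.9 mL → factor 9.9/0.32 = 30.938
Product of known-step factors = 185.62
Overall factor = 3.00 × 10^6 cells/mL / (1.62 × 10^3 cells/mL) = 1851.9
x = 1851.9 / 185.62 = 9.98

9.98-fold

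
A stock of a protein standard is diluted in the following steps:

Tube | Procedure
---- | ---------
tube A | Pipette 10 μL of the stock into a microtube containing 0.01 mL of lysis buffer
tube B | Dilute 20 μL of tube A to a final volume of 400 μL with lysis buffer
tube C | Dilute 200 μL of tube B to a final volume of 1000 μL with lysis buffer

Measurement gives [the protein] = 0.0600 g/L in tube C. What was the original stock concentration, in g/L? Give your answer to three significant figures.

12.0 g/L

Step 1: 10 μL + 0.01 mL = 20 μL total → factor 20/10 = 2
Step 2: 20 μL brought to 400 μL → factor 400/20 = 20
Step 3: 200 μL brought to 1000 μL → factor 1000/200 = 5
Overall dilution factor = 2 × 20 × 5 = 200
Stock = 0.0600 g/L × 200 = 12.0 g/L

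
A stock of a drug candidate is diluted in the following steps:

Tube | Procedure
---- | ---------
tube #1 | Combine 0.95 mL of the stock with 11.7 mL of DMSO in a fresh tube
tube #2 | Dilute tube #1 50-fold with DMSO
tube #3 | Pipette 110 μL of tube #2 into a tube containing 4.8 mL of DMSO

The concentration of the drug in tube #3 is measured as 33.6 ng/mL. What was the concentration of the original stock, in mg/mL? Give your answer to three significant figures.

Step 1: 0.95 mL + 11.7 mL = 12.65 mL total → factor 12.65/0.95 = 13.316
Step 2: 50-fold → factor 50
Step 3: 110 μL + 4.8 mL = 4910 μL total → factor 4910/110 = 44.636
Overall dilution factor = 13.316 × 50 × 44.636 = 29718
Stock = 33.6 ng/mL × 29718 = 9.985 × 10^5 ng/mL = 0.999 mg/mL

0.999 mg/mL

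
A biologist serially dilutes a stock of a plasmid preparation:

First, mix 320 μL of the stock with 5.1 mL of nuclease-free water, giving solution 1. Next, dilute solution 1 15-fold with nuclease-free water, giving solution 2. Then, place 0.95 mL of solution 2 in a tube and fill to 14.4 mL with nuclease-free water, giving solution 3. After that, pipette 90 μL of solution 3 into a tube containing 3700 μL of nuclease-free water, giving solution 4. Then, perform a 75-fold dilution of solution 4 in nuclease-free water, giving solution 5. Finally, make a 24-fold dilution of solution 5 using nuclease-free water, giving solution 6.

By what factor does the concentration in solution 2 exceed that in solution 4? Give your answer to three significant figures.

Step 1: 320 μL + 5.1 mL = 5420 μL total → factor 5420/320 = 16.938
Step 2: 15-fold → factor 15
Step 3: 0.95 mL brought to 14.4 mL → factor 14.4/0.95 = 15.158
Step 4: 90 μL + 3700 μL = 3790 μL total → factor 3790/90 = 42.111
Dilution factor to solution 2 = 254.06; to solution 4 = 1.6217 × 10^5
[solution 2]/[solution 4] = (factor to solution 4)/(factor to solution 2) = 1.6217 × 10^5/254.06 = 638

638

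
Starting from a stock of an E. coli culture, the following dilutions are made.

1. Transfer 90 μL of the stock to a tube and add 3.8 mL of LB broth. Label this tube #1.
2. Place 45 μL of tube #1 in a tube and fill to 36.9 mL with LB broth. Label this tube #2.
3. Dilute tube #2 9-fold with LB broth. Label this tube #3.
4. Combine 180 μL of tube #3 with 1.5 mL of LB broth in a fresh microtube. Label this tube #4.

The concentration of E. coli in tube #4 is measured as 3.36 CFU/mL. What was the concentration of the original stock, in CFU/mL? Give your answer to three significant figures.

1.00 × 10^7 CFU/mL

Step 1: 90 μL + 3.8 mL = 3890 μL total → factor 3890/90 = 43.222
Step 2: 45 μL brought to 36.9 mL → factor 36900/45 = 820
Step 3: 9-fold → factor 9
Step 4: 180 μL + 1.5 mL = 1680 μL total → factor 1680/180 = 9.3333
Overall dilution factor = 43.222 × 820 × 9 × 9.3333 = 2.9771 × 10^6
Stock = 3.36 CFU/mL × 2.9771 × 10^6 = 1.00 × 10^7 CFU/mL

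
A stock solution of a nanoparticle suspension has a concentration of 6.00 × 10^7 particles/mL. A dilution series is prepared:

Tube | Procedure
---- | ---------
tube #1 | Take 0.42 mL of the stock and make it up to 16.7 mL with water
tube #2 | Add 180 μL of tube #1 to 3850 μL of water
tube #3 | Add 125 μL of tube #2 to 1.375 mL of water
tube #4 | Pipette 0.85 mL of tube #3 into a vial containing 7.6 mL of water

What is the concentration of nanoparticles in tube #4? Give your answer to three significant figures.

Step 1: 0.42 mL brought to 16.7 mL → factor 16.7/0.42 = 39.762
Step 2: 180 μL + 3850 μL = 4030 μL total → factor 4030/180 = 22.389
Step 3: 125 μL + 1.375 mL = 1500 μL total → factor 1500/125 = 12
Step 4: 0.85 mL + 7.6 mL = 8.45 mL total → factor 8.45/0.85 = 9.9412
Overall dilution factor = 39.762 × 22.389 × 12 × 9.9412 = 1.062 × 10^5
Final = 6.00 × 10^7 particles/mL / 1.062 × 10^5 = 565 particles/mL

565 particles/mL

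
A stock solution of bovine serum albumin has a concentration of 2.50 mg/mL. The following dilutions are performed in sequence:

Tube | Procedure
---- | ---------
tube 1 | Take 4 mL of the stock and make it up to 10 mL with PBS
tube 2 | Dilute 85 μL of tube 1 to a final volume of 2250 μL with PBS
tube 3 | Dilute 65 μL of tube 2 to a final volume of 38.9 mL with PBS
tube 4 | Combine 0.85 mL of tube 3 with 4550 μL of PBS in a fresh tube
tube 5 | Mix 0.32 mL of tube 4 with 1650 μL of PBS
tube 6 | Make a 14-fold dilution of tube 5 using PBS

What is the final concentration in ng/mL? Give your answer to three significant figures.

Step 1: 4 mL brought to 10 mL → factor 10/4 = 2.5
Step 2: 85 μL brought to 2250 μL → factor 2250/85 = 26.471
Step 3: 65 μL brought to 38.9 mL → factor 38900/65 = 598.46
Step 4: 0.85 mL + 4550 μL = 5.4 mL total → factor 5.4/0.85 = 6.3529
Step 5: 0.32 mL + 1650 μL = 1.97 mL total → factor 1.97/0.32 = 6.1562
Step 6: 14-fold → factor 14
Overall dilution factor = 2.5 × 26.471 × 598.46 × 6.3529 × 6.1562 × 14 = 2.1685 × 10^7
Final = 2.50 mg/mL / 2.1685 × 10^7 = 1.153 × 10^-7 mg/mL = 0.115 ng/mL

0.115 ng/mL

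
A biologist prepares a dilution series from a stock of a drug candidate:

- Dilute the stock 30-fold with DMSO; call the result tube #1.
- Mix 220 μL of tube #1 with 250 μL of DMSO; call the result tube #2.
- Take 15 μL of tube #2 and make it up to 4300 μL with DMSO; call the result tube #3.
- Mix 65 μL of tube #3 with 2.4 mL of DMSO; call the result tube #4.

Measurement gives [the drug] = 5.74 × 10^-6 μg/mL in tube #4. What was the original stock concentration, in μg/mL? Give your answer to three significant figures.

Step 1: 30-fold → factor 30
Step 2: 220 μL + 250 μL = 470 μL total → factor 470/220 = 2.1364
Step 3: 15 μL brought to 4300 μL → factor 4300/15 = 286.67
Step 4: 65 μL + 2.4 mL = 2465 μL total → factor 2465/65 = 37.923
Overall dilution factor = 30 × 2.1364 × 286.67 × 37.923 = 6.9675 × 10^5
Stock = 5.74 × 10^-6 μg/mL × 6.9675 × 10^5 = 4.00 μg/mL

4.00 μg/mL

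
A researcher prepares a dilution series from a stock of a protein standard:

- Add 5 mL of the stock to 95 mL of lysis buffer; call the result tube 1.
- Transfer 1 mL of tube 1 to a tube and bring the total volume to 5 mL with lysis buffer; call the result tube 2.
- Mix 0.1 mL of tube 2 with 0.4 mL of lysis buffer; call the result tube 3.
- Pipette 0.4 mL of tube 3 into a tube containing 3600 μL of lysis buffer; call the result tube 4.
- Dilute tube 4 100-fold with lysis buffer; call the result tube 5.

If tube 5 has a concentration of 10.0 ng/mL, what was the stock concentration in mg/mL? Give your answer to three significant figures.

Step 1: 5 mL + 95 mL = 100 mL total → factor 100/5 = 20
Step 2: 1 mL brought to 5 mL → factor 5/1 = 5
Step 3: 0.1 mL + 0.4 mL = 0.5 mL total → factor 0.5/0.1 = 5
Step 4: 0.4 mL + 3600 μL = 4 mL total → factor 4/0.4 = 10
Step 5: 100-fold → factor 100
Overall dilution factor = 20 × 5 × 5 × 10 × 100 = 5 × 10^5
Stock = 10.0 ng/mL × 5 × 10^5 = 5.000 × 10^6 ng/mL = 5.00 mg/mL

5.00 mg/mL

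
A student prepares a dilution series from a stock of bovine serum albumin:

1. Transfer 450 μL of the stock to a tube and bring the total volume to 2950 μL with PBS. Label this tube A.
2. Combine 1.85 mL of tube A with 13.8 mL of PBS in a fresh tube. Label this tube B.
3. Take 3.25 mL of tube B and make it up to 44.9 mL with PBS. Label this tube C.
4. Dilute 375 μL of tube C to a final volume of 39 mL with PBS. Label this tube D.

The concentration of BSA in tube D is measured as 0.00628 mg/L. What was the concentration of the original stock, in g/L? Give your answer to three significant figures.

0.500 g/L

Step 1: 450 μL brought to 2950 μL → factor 2950/450 = 6.5556
Step 2: 1.85 mL + 13.8 mL = 15.65 mL total → factor 15.65/1.85 = 8.4595
Step 3: 3.25 mL brought to 44.9 mL → factor 44.9/3.25 = 13.815
Step 4: 375 μL brought to 39 mL → factor 39000/375 = 104
Overall dilution factor = 6.5556 × 8.4595 × 13.815 × 104 = 79680
Stock = 0.00628 mg/L × 79680 = 500.4 mg/L = 0.500 g/L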